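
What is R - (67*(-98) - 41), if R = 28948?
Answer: 35555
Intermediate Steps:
R - (67*(-98) - 41) = 28948 - (67*(-98) - 41) = 28948 - (-6566 - 41) = 28948 - 1*(-6607) = 28948 + 6607 = 35555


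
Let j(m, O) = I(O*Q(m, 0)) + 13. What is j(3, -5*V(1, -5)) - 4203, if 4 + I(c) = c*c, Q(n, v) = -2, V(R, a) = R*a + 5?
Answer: -4194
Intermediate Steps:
V(R, a) = 5 + R*a
I(c) = -4 + c**2 (I(c) = -4 + c*c = -4 + c**2)
j(m, O) = 9 + 4*O**2 (j(m, O) = (-4 + (O*(-2))**2) + 13 = (-4 + (-2*O)**2) + 13 = (-4 + 4*O**2) + 13 = 9 + 4*O**2)
j(3, -5*V(1, -5)) - 4203 = (9 + 4*(-5*(5 + 1*(-5)))**2) - 4203 = (9 + 4*(-5*(5 - 5))**2) - 4203 = (9 + 4*(-5*0)**2) - 4203 = (9 + 4*0**2) - 4203 = (9 + 4*0) - 4203 = (9 + 0) - 4203 = 9 - 4203 = -4194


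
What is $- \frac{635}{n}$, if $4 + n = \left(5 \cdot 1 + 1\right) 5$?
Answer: $- \frac{635}{26} \approx -24.423$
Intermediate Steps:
$n = 26$ ($n = -4 + \left(5 \cdot 1 + 1\right) 5 = -4 + \left(5 + 1\right) 5 = -4 + 6 \cdot 5 = -4 + 30 = 26$)
$- \frac{635}{n} = - \frac{635}{26}$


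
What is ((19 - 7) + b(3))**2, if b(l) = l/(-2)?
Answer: 441/4 ≈ 110.25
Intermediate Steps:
b(l) = -l/2 (b(l) = l*(-1/2) = -l/2)
((19 - 7) + b(3))**2 = ((19 - 7) - 1/2*3)**2 = (12 - 3/2)**2 = (21/2)**2 = 441/4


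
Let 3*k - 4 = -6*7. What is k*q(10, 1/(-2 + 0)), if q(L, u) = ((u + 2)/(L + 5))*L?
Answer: -38/3 ≈ -12.667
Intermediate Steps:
k = -38/3 (k = 4/3 + (-6*7)/3 = 4/3 + (⅓)*(-42) = 4/3 - 14 = -38/3 ≈ -12.667)
q(L, u) = L*(2 + u)/(5 + L) (q(L, u) = ((2 + u)/(5 + L))*L = L*(2 + u)/(5 + L))
k*q(10, 1/(-2 + 0)) = -380*(2 + 1/(-2 + 0))/(3*(5 + 10)) = -380*(2 + 1/(-2))/(3*15) = -380*(2 - ½)/(3*15) = -380*3/(3*15*2) = -38/3*1 = -38/3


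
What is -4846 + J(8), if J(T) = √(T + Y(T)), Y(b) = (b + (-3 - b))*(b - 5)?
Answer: -4846 + I ≈ -4846.0 + 1.0*I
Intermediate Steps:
Y(b) = 15 - 3*b (Y(b) = -3*(-5 + b) = 15 - 3*b)
J(T) = √(15 - 2*T) (J(T) = √(T + (15 - 3*T)) = √(15 - 2*T))
-4846 + J(8) = -4846 + √(15 - 2*8) = -4846 + √(15 - 16) = -4846 + √(-1) = -4846 + I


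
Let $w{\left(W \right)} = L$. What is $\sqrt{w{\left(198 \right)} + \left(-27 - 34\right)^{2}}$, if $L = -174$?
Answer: $\sqrt{3547} \approx 59.557$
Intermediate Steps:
$w{\left(W \right)} = -174$
$\sqrt{w{\left(198 \right)} + \left(-27 - 34\right)^{2}} = \sqrt{-174 + \left(-27 - 34\right)^{2}} = \sqrt{-174 + \left(-61\right)^{2}} = \sqrt{-174 + 3721} = \sqrt{3547}$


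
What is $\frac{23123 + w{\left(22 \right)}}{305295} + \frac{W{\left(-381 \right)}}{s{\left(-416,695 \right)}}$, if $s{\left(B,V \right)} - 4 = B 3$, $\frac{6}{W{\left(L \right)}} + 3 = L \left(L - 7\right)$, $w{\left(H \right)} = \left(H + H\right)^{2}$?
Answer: $\frac{51202282577}{623800114650} \approx 0.082081$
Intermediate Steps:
$w{\left(H \right)} = 4 H^{2}$ ($w{\left(H \right)} = \left(2 H\right)^{2} = 4 H^{2}$)
$W{\left(L \right)} = \frac{6}{-3 + L \left(-7 + L\right)}$ ($W{\left(L \right)} = \frac{6}{-3 + L \left(L - 7\right)} = \frac{6}{-3 + L \left(-7 + L\right)}$)
$s{\left(B,V \right)} = 4 + 3 B$ ($s{\left(B,V \right)} = 4 + B 3 = 4 + 3 B$)
$\frac{23123 + w{\left(22 \right)}}{305295} + \frac{W{\left(-381 \right)}}{s{\left(-416,695 \right)}} = \frac{23123 + 4 \cdot 22^{2}}{305295} + \frac{6 \frac{1}{-3 + \left(-381\right)^{2} - -2667}}{4 + 3 \left(-416\right)} = \left(23123 + 4 \cdot 484\right) \frac{1}{305295} + \frac{6 \frac{1}{-3 + 145161 + 2667}}{4 - 1248} = \left(23123 + 1936\right) \frac{1}{305295} + \frac{6 \cdot \frac{1}{147825}}{-1244} = 25059 \cdot \frac{1}{305295} + 6 \cdot \frac{1}{147825} \left(- \frac{1}{1244}\right) = \frac{8353}{101765} + \frac{2}{49275} \left(- \frac{1}{1244}\right) = \frac{8353}{101765} - \frac{1}{30649050} = \frac{51202282577}{623800114650}$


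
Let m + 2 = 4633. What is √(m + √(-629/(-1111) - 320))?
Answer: √(5716140551 + 1111*I*√394283901)/1111 ≈ 68.052 + 0.13132*I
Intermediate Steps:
m = 4631 (m = -2 + 4633 = 4631)
√(m + √(-629/(-1111) - 320)) = √(4631 + √(-629/(-1111) - 320)) = √(4631 + √(-629*(-1/1111) - 320)) = √(4631 + √(629/1111 - 320)) = √(4631 + √(-354891/1111)) = √(4631 + I*√394283901/1111)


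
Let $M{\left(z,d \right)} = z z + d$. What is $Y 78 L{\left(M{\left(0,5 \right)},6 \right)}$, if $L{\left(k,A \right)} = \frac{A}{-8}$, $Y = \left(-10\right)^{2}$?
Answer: $-5850$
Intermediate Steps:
$M{\left(z,d \right)} = d + z^{2}$ ($M{\left(z,d \right)} = z^{2} + d = d + z^{2}$)
$Y = 100$
$L{\left(k,A \right)} = - \frac{A}{8}$ ($L{\left(k,A \right)} = A \left(- \frac{1}{8}\right) = - \frac{A}{8}$)
$Y 78 L{\left(M{\left(0,5 \right)},6 \right)} = 100 \cdot 78 \left(\left(- \frac{1}{8}\right) 6\right) = 7800 \left(- \frac{3}{4}\right) = -5850$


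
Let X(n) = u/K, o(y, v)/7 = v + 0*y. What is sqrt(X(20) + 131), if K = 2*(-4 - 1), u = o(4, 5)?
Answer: sqrt(510)/2 ≈ 11.292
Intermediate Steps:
o(y, v) = 7*v (o(y, v) = 7*(v + 0*y) = 7*(v + 0) = 7*v)
u = 35 (u = 7*5 = 35)
K = -10 (K = 2*(-5) = -10)
X(n) = -7/2 (X(n) = 35/(-10) = 35*(-1/10) = -7/2)
sqrt(X(20) + 131) = sqrt(-7/2 + 131) = sqrt(255/2) = sqrt(510)/2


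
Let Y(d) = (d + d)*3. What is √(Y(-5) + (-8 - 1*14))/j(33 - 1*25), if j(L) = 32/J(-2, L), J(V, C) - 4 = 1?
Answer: 5*I*√13/16 ≈ 1.1267*I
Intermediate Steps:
J(V, C) = 5 (J(V, C) = 4 + 1 = 5)
j(L) = 32/5
Y(d) = 6*d (Y(d) = (2*d)*3 = 6*d)
√(Y(-5) + (-8 - 1*14))/j(33 - 1*25) = √(6*(-5) + (-8 - 1*14))/(32/5) = 5*√(-30 + (-8 - 14))/32 = 5*√(-30 - 22)/32 = 5*√(-52)/32 = 5*(2*I*√13)/32 = 5*I*√13/16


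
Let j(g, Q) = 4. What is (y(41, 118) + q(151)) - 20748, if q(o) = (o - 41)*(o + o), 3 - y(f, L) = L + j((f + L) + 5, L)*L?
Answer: 11885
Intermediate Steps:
y(f, L) = 3 - 5*L (y(f, L) = 3 - (L + 4*L) = 3 - 5*L)
q(o) = 2*o*(-41 + o) (q(o) = (-41 + o)*(2*o) = 2*o*(-41 + o))
(y(41, 118) + q(151)) - 20748 = ((3 - 5*118) + 2*151*(-41 + 151)) - 20748 = ((3 - 590) + 2*151*110) - 20748 = (-587 + 33220) - 20748 = 32633 - 20748 = 11885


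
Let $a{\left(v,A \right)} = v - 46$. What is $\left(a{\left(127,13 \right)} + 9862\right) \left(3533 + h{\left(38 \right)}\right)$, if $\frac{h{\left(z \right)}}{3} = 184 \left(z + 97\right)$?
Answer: $776080979$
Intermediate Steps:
$h{\left(z \right)} = 53544 + 552 z$ ($h{\left(z \right)} = 3 \cdot 184 \left(z + 97\right) = 3 \cdot 184 \left(97 + z\right) = 3 \left(17848 + 184 z\right) = 53544 + 552 z$)
$a{\left(v,A \right)} = -46 + v$ ($a{\left(v,A \right)} = v - 46 = -46 + v$)
$\left(a{\left(127,13 \right)} + 9862\right) \left(3533 + h{\left(38 \right)}\right) = \left(\left(-46 + 127\right) + 9862\right) \left(3533 + \left(53544 + 552 \cdot 38\right)\right) = \left(81 + 9862\right) \left(3533 + \left(53544 + 20976\right)\right) = 9943 \left(3533 + 74520\right) = 9943 \cdot 78053 = 776080979$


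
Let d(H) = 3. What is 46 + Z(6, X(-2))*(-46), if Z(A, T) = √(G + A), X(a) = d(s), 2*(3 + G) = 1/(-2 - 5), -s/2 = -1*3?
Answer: 46 - 23*√574/7 ≈ -32.720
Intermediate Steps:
s = 6 (s = -(-2)*3 = -2*(-3) = 6)
G = -43/14 (G = -3 + 1/(2*(-2 - 5)) = -3 + (½)/(-7) = -3 + (½)*(-⅐) = -3 - 1/14 = -43/14 ≈ -3.0714)
X(a) = 3
Z(A, T) = √(-43/14 + A)
46 + Z(6, X(-2))*(-46) = 46 + (√(-602 + 196*6)/14)*(-46) = 46 + (√(-602 + 1176)/14)*(-46) = 46 + (√574/14)*(-46) = 46 - 23*√574/7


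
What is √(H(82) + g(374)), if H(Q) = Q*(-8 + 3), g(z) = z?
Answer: 6*I ≈ 6.0*I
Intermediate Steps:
H(Q) = -5*Q (H(Q) = Q*(-5) = -5*Q)
√(H(82) + g(374)) = √(-5*82 + 374) = √(-410 + 374) = √(-36) = 6*I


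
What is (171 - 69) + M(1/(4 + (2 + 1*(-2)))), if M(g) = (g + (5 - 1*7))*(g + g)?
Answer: 809/8 ≈ 101.13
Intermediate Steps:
M(g) = 2*g*(-2 + g) (M(g) = (g + (5 - 7))*(2*g) = (g - 2)*(2*g) = (-2 + g)*(2*g) = 2*g*(-2 + g))
(171 - 69) + M(1/(4 + (2 + 1*(-2)))) = (171 - 69) + 2*(-2 + 1/(4 + (2 + 1*(-2))))/(4 + (2 + 1*(-2))) = 102 + 2*(-2 + 1/(4 + (2 - 2)))/(4 + (2 - 2)) = 102 + 2*(-2 + 1/(4 + 0))/(4 + 0) = 102 + 2*(-2 + 1/4)/4 = 102 + 2*(1/4)*(-2 + 1/4) = 102 + 2*(1/4)*(-7/4) = 102 - 7/8 = 809/8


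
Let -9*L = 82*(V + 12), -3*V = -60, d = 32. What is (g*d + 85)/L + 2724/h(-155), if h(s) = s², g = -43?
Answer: 286294251/63041600 ≈ 4.5414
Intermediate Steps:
V = 20 (V = -⅓*(-60) = 20)
L = -2624/9 (L = -82*(20 + 12)/9 = -82*32/9 = -⅑*2624 = -2624/9 ≈ -291.56)
(g*d + 85)/L + 2724/h(-155) = (-43*32 + 85)/(-2624/9) + 2724/((-155)²) = (-1376 + 85)*(-9/2624) + 2724/24025 = -1291*(-9/2624) + 2724*(1/24025) = 11619/2624 + 2724/24025 = 286294251/63041600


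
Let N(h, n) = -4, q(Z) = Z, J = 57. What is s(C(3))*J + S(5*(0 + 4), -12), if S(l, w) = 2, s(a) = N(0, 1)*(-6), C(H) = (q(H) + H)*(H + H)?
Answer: 1370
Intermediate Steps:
C(H) = 4*H² (C(H) = (H + H)*(H + H) = (2*H)*(2*H) = 4*H²)
s(a) = 24 (s(a) = -4*(-6) = 24)
s(C(3))*J + S(5*(0 + 4), -12) = 24*57 + 2 = 1368 + 2 = 1370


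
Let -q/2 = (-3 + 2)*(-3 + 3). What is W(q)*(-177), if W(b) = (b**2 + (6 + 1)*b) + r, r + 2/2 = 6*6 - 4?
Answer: -5487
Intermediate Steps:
r = 31 (r = -1 + (6*6 - 4) = -1 + (36 - 4) = -1 + 32 = 31)
q = 0 (q = -2*(-3 + 2)*(-3 + 3) = -(-2)*0 = -2*0 = 0)
W(b) = 31 + b**2 + 7*b (W(b) = (b**2 + (6 + 1)*b) + 31 = (b**2 + 7*b) + 31 = 31 + b**2 + 7*b)
W(q)*(-177) = (31 + 0**2 + 7*0)*(-177) = (31 + 0 + 0)*(-177) = 31*(-177) = -5487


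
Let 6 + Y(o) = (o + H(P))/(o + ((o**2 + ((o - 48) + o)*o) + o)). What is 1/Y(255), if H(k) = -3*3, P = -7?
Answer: -61115/366608 ≈ -0.16670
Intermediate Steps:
H(k) = -9
Y(o) = -6 + (-9 + o)/(o**2 + 2*o + o*(-48 + 2*o)) (Y(o) = -6 + (o - 9)/(o + ((o**2 + ((o - 48) + o)*o) + o)) = -6 + (-9 + o)/(o + ((o**2 + ((-48 + o) + o)*o) + o)) = -6 + (-9 + o)/(o + ((o**2 + (-48 + 2*o)*o) + o)) = -6 + (-9 + o)/(o + ((o**2 + o*(-48 + 2*o)) + o)) = -6 + (-9 + o)/(o + (o + o**2 + o*(-48 + 2*o))) = -6 + (-9 + o)/(o**2 + 2*o + o*(-48 + 2*o)))
1/Y(255) = 1/((-9 - 18*255**2 + 277*255)/(255*(-46 + 3*255))) = 1/((-9 - 18*65025 + 70635)/(255*(-46 + 765))) = 1/((1/255)*(-9 - 1170450 + 70635)/719) = 1/((1/255)*(1/719)*(-1099824)) = 1/(-366608/61115) = -61115/366608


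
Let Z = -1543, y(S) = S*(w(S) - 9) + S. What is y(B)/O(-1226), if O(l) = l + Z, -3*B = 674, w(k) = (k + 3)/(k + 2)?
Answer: -1576823/2774538 ≈ -0.56832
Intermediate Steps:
w(k) = (3 + k)/(2 + k)
B = -674/3 (B = -⅓*674 = -674/3 ≈ -224.67)
y(S) = S + S*(-9 + (3 + S)/(2 + S)) (y(S) = S*((3 + S)/(2 + S) - 9) + S = S*(-9 + (3 + S)/(2 + S)) + S = S + S*(-9 + (3 + S)/(2 + S)))
O(l) = -1543 + l (O(l) = l - 1543 = -1543 + l)
y(B)/O(-1226) = (-1*(-674/3)*(13 + 7*(-674/3))/(2 - 674/3))/(-1543 - 1226) = -1*(-674/3)*(13 - 4718/3)/(-668/3)/(-2769) = -1*(-674/3)*(-3/668)*(-4679/3)*(-1/2769) = (1576823/1002)*(-1/2769) = -1576823/2774538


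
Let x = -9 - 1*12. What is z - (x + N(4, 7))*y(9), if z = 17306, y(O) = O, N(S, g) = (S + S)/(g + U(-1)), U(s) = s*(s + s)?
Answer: 17487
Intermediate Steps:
U(s) = 2*s**2 (U(s) = s*(2*s) = 2*s**2)
N(S, g) = 2*S/(2 + g) (N(S, g) = (S + S)/(g + 2*(-1)**2) = (2*S)/(g + 2*1) = (2*S)/(g + 2) = (2*S)/(2 + g) = 2*S/(2 + g))
x = -21 (x = -9 - 12 = -21)
z - (x + N(4, 7))*y(9) = 17306 - (-21 + 2*4/(2 + 7))*9 = 17306 - (-21 + 2*4/9)*9 = 17306 - (-21 + 2*4*(1/9))*9 = 17306 - (-21 + 8/9)*9 = 17306 - (-181)*9/9 = 17306 - 1*(-181) = 17306 + 181 = 17487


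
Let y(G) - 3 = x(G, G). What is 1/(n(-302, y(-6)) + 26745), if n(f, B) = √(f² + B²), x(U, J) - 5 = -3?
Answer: 26745/715203796 - √91229/715203796 ≈ 3.6973e-5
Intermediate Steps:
x(U, J) = 2 (x(U, J) = 5 - 3 = 2)
y(G) = 5 (y(G) = 3 + 2 = 5)
n(f, B) = √(B² + f²)
1/(n(-302, y(-6)) + 26745) = 1/(√(5² + (-302)²) + 26745) = 1/(√(25 + 91204) + 26745) = 1/(√91229 + 26745) = 1/(26745 + √91229)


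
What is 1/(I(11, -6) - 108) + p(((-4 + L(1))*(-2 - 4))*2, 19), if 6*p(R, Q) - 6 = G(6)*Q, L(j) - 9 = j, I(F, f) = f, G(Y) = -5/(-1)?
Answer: 959/57 ≈ 16.825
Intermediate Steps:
G(Y) = 5 (G(Y) = -5*(-1) = 5)
L(j) = 9 + j
p(R, Q) = 1 + 5*Q/6 (p(R, Q) = 1 + (5*Q)/6 = 1 + 5*Q/6)
1/(I(11, -6) - 108) + p(((-4 + L(1))*(-2 - 4))*2, 19) = 1/(-6 - 108) + (1 + (⅚)*19) = 1/(-114) + (1 + 95/6) = -1/114 + 101/6 = 959/57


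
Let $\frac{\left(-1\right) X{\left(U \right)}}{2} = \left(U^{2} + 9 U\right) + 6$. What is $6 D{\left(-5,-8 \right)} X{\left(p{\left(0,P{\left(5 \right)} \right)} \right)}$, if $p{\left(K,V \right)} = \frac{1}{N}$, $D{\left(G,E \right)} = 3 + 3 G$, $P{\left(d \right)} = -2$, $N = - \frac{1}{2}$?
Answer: $-1152$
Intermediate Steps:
$N = - \frac{1}{2}$ ($N = \left(-1\right) \frac{1}{2} = - \frac{1}{2} \approx -0.5$)
$p{\left(K,V \right)} = -2$ ($p{\left(K,V \right)} = \frac{1}{- \frac{1}{2}} = -2$)
$X{\left(U \right)} = -12 - 18 U - 2 U^{2}$ ($X{\left(U \right)} = - 2 \left(\left(U^{2} + 9 U\right) + 6\right) = - 2 \left(6 + U^{2} + 9 U\right) = -12 - 18 U - 2 U^{2}$)
$6 D{\left(-5,-8 \right)} X{\left(p{\left(0,P{\left(5 \right)} \right)} \right)} = 6 \left(3 + 3 \left(-5\right)\right) \left(-12 - -36 - 2 \left(-2\right)^{2}\right) = 6 \left(3 - 15\right) \left(-12 + 36 - 8\right) = 6 \left(-12\right) \left(-12 + 36 - 8\right) = \left(-72\right) 16 = -1152$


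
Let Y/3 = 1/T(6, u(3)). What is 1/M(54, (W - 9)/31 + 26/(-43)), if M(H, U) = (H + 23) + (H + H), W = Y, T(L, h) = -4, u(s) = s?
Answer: 1/185 ≈ 0.0054054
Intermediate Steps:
Y = -¾ (Y = 3/(-4) = 3*(-¼) = -¾ ≈ -0.75000)
W = -¾ ≈ -0.75000
M(H, U) = 23 + 3*H (M(H, U) = (23 + H) + 2*H = 23 + 3*H)
1/M(54, (W - 9)/31 + 26/(-43)) = 1/(23 + 3*54) = 1/(23 + 162) = 1/185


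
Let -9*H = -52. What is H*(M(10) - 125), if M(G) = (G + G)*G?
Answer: 1300/3 ≈ 433.33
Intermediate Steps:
H = 52/9 (H = -⅑*(-52) = 52/9 ≈ 5.7778)
M(G) = 2*G² (M(G) = (2*G)*G = 2*G²)
H*(M(10) - 125) = 52*(2*10² - 125)/9 = 52*(2*100 - 125)/9 = 52*(200 - 125)/9 = (52/9)*75 = 1300/3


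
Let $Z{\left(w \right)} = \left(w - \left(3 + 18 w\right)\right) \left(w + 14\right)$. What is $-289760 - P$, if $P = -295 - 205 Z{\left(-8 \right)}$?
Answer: $-125875$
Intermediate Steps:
$Z{\left(w \right)} = \left(-3 - 17 w\right) \left(14 + w\right)$ ($Z{\left(w \right)} = \left(w - \left(3 + 18 w\right)\right) \left(14 + w\right) = \left(-3 - 17 w\right) \left(14 + w\right)$)
$P = -163885$ ($P = -295 - 205 \left(-42 - -1928 - 17 \left(-8\right)^{2}\right) = -295 - 205 \left(-42 + 1928 - 1088\right) = -295 - 163590 = -163885$)
$-289760 - P = -289760 - -163885 = -289760 + 163885 = -125875$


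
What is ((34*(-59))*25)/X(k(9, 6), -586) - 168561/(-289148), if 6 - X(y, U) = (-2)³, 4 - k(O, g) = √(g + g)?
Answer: -7249206173/2024036 ≈ -3581.6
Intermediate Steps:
k(O, g) = 4 - √2*√g (k(O, g) = 4 - √(g + g) = 4 - √(2*g) = 4 - √2*√g)
X(y, U) = 14 (X(y, U) = 6 - 1*(-2)³ = 6 - 1*(-8) = 6 + 8 = 14)
((34*(-59))*25)/X(k(9, 6), -586) - 168561/(-289148) = ((34*(-59))*25)/14 - 168561/(-289148) = -2006*25*(1/14) - 168561*(-1/289148) = -50150*1/14 + 168561/289148 = -25075/7 + 168561/289148 = -7249206173/2024036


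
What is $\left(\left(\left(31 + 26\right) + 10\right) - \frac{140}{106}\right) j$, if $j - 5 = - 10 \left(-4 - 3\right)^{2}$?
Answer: $- \frac{1688285}{53} \approx -31854.0$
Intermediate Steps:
$j = -485$ ($j = 5 - 10 \left(-4 - 3\right)^{2} = 5 - 10 \left(-7\right)^{2} = 5 - 490 = -485$)
$\left(\left(\left(31 + 26\right) + 10\right) - \frac{140}{106}\right) j = \left(\left(\left(31 + 26\right) + 10\right) - \frac{140}{106}\right) \left(-485\right) = \left(\left(57 + 10\right) - \frac{70}{53}\right) \left(-485\right) = \left(67 - \frac{70}{53}\right) \left(-485\right) = \frac{3481}{53} \left(-485\right) = - \frac{1688285}{53}$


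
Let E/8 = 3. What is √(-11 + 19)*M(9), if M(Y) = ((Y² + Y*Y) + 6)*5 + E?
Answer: 1728*√2 ≈ 2443.8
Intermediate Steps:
E = 24 (E = 8*3 = 24)
M(Y) = 54 + 10*Y² (M(Y) = ((Y² + Y*Y) + 6)*5 + 24 = ((Y² + Y²) + 6)*5 + 24 = (2*Y² + 6)*5 + 24 = (6 + 2*Y²)*5 + 24 = (30 + 10*Y²) + 24 = 54 + 10*Y²)
√(-11 + 19)*M(9) = √(-11 + 19)*(54 + 10*9²) = √8*(54 + 10*81) = (2*√2)*(54 + 810) = (2*√2)*864 = 1728*√2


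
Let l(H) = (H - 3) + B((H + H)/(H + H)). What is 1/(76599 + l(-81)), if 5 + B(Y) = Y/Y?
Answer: 1/76511 ≈ 1.3070e-5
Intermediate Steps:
B(Y) = -4 (B(Y) = -5 + Y/Y = -5 + 1 = -4)
l(H) = -7 + H (l(H) = (H - 3) - 4 = (-3 + H) - 4 = -7 + H)
1/(76599 + l(-81)) = 1/(76599 + (-7 - 81)) = 1/(76599 - 88) = 1/76511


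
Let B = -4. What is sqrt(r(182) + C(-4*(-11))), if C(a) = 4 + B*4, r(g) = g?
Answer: sqrt(170) ≈ 13.038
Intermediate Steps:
C(a) = -12 (C(a) = 4 - 4*4 = 4 - 16 = -12)
sqrt(r(182) + C(-4*(-11))) = sqrt(182 - 12) = sqrt(170)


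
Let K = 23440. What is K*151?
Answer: 3539440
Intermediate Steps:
K*151 = 23440*151 = 3539440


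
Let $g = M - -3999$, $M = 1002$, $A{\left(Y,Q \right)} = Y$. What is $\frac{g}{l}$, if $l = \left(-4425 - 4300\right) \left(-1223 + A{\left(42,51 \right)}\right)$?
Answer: $\frac{5001}{10304225} \approx 0.00048534$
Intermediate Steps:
$l = 10304225$ ($l = \left(-4425 - 4300\right) \left(-1223 + 42\right) = \left(-8725\right) \left(-1181\right) = 10304225$)
$g = 5001$ ($g = 1002 - -3999 = 1002 + 3999 = 5001$)
$\frac{g}{l} = \frac{5001}{10304225}$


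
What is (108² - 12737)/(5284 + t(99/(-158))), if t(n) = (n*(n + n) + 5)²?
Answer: -167173747652/828463340537 ≈ -0.20179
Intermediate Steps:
t(n) = (5 + 2*n²)² (t(n) = (n*(2*n) + 5)² = (2*n² + 5)² = (5 + 2*n²)²)
(108² - 12737)/(5284 + t(99/(-158))) = (108² - 12737)/(5284 + (5 + 2*(99/(-158))²)²) = (11664 - 12737)/(5284 + (5 + 2*(99*(-1/158))²)²) = -1073/(5284 + (5 + 2*(-99/158)²)²) = -1073/(5284 + (5 + 2*(9801/24964))²) = -1073/(5284 + (5 + 9801/12482)²) = -1073/(5284 + (72211/12482)²) = -1073/(5284 + 5214428521/155800324) = -1073/828463340537/155800324 = -1073*155800324/828463340537 = -167173747652/828463340537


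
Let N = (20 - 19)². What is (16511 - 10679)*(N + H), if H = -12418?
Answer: -72415944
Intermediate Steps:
N = 1 (N = 1² = 1)
(16511 - 10679)*(N + H) = (16511 - 10679)*(1 - 12418) = 5832*(-12417) = -72415944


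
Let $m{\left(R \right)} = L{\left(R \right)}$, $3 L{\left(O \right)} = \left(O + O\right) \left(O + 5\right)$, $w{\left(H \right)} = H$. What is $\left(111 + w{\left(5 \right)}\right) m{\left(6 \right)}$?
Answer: $5104$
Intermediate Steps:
$L{\left(O \right)} = \frac{2 O \left(5 + O\right)}{3}$ ($L{\left(O \right)} = \frac{\left(O + O\right) \left(O + 5\right)}{3} = \frac{2 O \left(5 + O\right)}{3}$)
$m{\left(R \right)} = \frac{2 R \left(5 + R\right)}{3}$
$\left(111 + w{\left(5 \right)}\right) m{\left(6 \right)} = \left(111 + 5\right) \frac{2}{3} \cdot 6 \left(5 + 6\right) = 116 \cdot \frac{2}{3} \cdot 6 \cdot 11 = 116 \cdot 44 = 5104$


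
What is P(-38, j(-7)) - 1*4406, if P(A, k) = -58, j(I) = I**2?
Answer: -4464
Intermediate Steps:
P(-38, j(-7)) - 1*4406 = -58 - 1*4406 = -58 - 4406 = -4464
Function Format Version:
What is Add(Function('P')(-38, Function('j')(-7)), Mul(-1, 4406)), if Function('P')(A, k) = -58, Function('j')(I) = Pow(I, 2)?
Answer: -4464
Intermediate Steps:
Add(Function('P')(-38, Function('j')(-7)), Mul(-1, 4406)) = Add(-58, Mul(-1, 4406)) = Add(-58, -4406) = -4464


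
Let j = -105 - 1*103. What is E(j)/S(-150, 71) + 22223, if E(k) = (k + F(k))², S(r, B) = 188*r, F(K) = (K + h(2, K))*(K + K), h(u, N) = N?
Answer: -1218739271/1175 ≈ -1.0372e+6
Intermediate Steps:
F(K) = 4*K² (F(K) = (K + K)*(K + K) = (2*K)*(2*K) = 4*K²)
j = -208 (j = -105 - 103 = -208)
E(k) = (k + 4*k²)²
E(j)/S(-150, 71) + 22223 = ((-208)²*(1 + 4*(-208))²)/((188*(-150))) + 22223 = (43264*(1 - 832)²)/(-28200) + 22223 = (43264*(-831)²)*(-1/28200) + 22223 = (43264*690561)*(-1/28200) + 22223 = 29876431104*(-1/28200) + 22223 = -1244851296/1175 + 22223 = -1218739271/1175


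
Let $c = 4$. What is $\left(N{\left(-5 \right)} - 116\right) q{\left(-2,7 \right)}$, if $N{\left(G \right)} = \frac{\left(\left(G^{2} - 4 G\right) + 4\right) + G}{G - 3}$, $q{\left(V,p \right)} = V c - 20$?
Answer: $3402$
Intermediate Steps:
$q{\left(V,p \right)} = -20 + 4 V$ ($q{\left(V,p \right)} = V 4 - 20 = 4 V - 20 = -20 + 4 V$)
$N{\left(G \right)} = \frac{4 + G^{2} - 3 G}{-3 + G}$ ($N{\left(G \right)} = \frac{\left(4 + G^{2} - 4 G\right) + G}{-3 + G} = \frac{4 + G^{2} - 3 G}{-3 + G}$)
$\left(N{\left(-5 \right)} - 116\right) q{\left(-2,7 \right)} = \left(\frac{4 + \left(-5\right)^{2} - -15}{-3 - 5} - 116\right) \left(-20 + 4 \left(-2\right)\right) = \left(\frac{4 + 25 + 15}{-8} - 116\right) \left(-20 - 8\right) = \left(\left(- \frac{1}{8}\right) 44 - 116\right) \left(-28\right) = \left(- \frac{11}{2} - 116\right) \left(-28\right) = \left(- \frac{243}{2}\right) \left(-28\right) = 3402$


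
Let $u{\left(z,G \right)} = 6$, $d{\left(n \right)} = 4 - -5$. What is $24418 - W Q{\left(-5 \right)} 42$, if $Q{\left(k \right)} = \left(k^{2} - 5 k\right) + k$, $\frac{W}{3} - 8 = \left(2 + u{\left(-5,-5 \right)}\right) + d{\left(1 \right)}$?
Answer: $-117332$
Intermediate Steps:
$d{\left(n \right)} = 9$ ($d{\left(n \right)} = 4 + 5 = 9$)
$W = 75$ ($W = 24 + 3 \left(\left(2 + 6\right) + 9\right) = 24 + 3 \left(8 + 9\right) = 24 + 3 \cdot 17 = 24 + 51 = 75$)
$Q{\left(k \right)} = k^{2} - 4 k$
$24418 - W Q{\left(-5 \right)} 42 = 24418 - 75 \left(- 5 \left(-4 - 5\right)\right) 42 = 24418 - 75 \left(\left(-5\right) \left(-9\right)\right) 42 = 24418 - 75 \cdot 45 \cdot 42 = 24418 - 3375 \cdot 42 = 24418 - 141750 = -117332$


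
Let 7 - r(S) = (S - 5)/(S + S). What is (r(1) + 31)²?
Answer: 1600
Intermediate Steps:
r(S) = 7 - (-5 + S)/(2*S) (r(S) = 7 - (S - 5)/(S + S) = 7 - (-5 + S)/(2*S))
(r(1) + 31)² = ((½)*(5 + 13*1)/1 + 31)² = ((½)*1*(5 + 13) + 31)² = ((½)*1*18 + 31)² = (9 + 31)² = 40² = 1600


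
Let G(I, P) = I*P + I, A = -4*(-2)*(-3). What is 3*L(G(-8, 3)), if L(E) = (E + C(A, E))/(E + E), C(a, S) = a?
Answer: 21/8 ≈ 2.6250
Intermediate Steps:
A = -24 (A = 8*(-3) = -24)
G(I, P) = I + I*P
L(E) = (-24 + E)/(2*E) (L(E) = (E - 24)/(E + E) = (-24 + E)/((2*E)) = (-24 + E)*(1/(2*E)) = (-24 + E)/(2*E))
3*L(G(-8, 3)) = 3*((-24 - 8*(1 + 3))/(2*((-8*(1 + 3))))) = 3*((-24 - 8*4)/(2*((-8*4)))) = 3*((½)*(-24 - 32)/(-32)) = 3*((½)*(-1/32)*(-56)) = 3*(7/8) = 21/8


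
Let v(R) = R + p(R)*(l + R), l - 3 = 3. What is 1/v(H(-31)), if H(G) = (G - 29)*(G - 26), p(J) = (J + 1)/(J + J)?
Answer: 1140/5852191 ≈ 0.00019480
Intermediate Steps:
l = 6 (l = 3 + 3 = 6)
p(J) = (1 + J)/(2*J) (p(J) = (1 + J)/((2*J)) = (1 + J)*(1/(2*J)) = (1 + J)/(2*J))
H(G) = (-29 + G)*(-26 + G)
v(R) = R + (1 + R)*(6 + R)/(2*R) (v(R) = R + ((1 + R)/(2*R))*(6 + R) = R + (1 + R)*(6 + R)/(2*R))
1/v(H(-31)) = 1/(7/2 + 3/(754 + (-31)² - 55*(-31)) + 3*(754 + (-31)² - 55*(-31))/2) = 1/(7/2 + 3/(754 + 961 + 1705) + 3*(754 + 961 + 1705)/2) = 1/(7/2 + 3/3420 + (3/2)*3420) = 1/(7/2 + 3*(1/3420) + 5130) = 1/(7/2 + 1/1140 + 5130) = 1/(5852191/1140) = 1140/5852191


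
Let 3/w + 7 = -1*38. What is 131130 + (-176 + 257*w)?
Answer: 1964053/15 ≈ 1.3094e+5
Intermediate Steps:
w = -1/15 (w = 3/(-7 - 1*38) = 3/(-7 - 38) = 3/(-45) = 3*(-1/45) = -1/15 ≈ -0.066667)
131130 + (-176 + 257*w) = 131130 + (-176 + 257*(-1/15)) = 131130 + (-176 - 257/15) = 131130 - 2897/15 = 1964053/15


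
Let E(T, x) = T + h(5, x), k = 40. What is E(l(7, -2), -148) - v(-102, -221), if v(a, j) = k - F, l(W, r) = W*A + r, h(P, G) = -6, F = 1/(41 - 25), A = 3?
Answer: -431/16 ≈ -26.938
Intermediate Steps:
F = 1/16 ≈ 0.062500
l(W, r) = r + 3*W (l(W, r) = W*3 + r = 3*W + r = r + 3*W)
v(a, j) = 639/16 (v(a, j) = 40 - 1*1/16 = 40 - 1/16 = 639/16)
E(T, x) = -6 + T (E(T, x) = T - 6 = -6 + T)
E(l(7, -2), -148) - v(-102, -221) = (-6 + (-2 + 3*7)) - 1*639/16 = (-6 + (-2 + 21)) - 639/16 = (-6 + 19) - 639/16 = 13 - 639/16 = -431/16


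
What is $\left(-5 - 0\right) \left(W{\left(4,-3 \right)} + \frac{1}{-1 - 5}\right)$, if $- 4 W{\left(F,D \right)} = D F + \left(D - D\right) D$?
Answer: $- \frac{85}{6} \approx -14.167$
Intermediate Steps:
$W{\left(F,D \right)} = - \frac{D F}{4}$ ($W{\left(F,D \right)} = - \frac{D F + \left(D - D\right) D}{4} = - \frac{D F + 0 D}{4} = - \frac{D F + 0}{4} = - \frac{D F}{4}$)
$\left(-5 - 0\right) \left(W{\left(4,-3 \right)} + \frac{1}{-1 - 5}\right) = \left(-5 - 0\right) \left(\left(- \frac{1}{4}\right) \left(-3\right) 4 + \frac{1}{-1 - 5}\right) = \left(-5 + 0\right) \left(3 + \frac{1}{-6}\right) = - 5 \left(3 - \frac{1}{6}\right) = \left(-5\right) \frac{17}{6} = - \frac{85}{6}$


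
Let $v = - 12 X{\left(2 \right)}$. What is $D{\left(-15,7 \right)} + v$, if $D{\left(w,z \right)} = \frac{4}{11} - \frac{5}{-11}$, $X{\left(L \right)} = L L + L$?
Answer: $- \frac{783}{11} \approx -71.182$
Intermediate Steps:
$X{\left(L \right)} = L + L^{2}$ ($X{\left(L \right)} = L^{2} + L = L + L^{2}$)
$D{\left(w,z \right)} = \frac{9}{11}$ ($D{\left(w,z \right)} = 4 \cdot \frac{1}{11} - - \frac{5}{11} = \frac{4}{11} + \frac{5}{11} = \frac{9}{11}$)
$v = -72$ ($v = - 12 \cdot 2 \left(1 + 2\right) = - 12 \cdot 2 \cdot 3 = \left(-12\right) 6 = -72$)
$D{\left(-15,7 \right)} + v = \frac{9}{11} - 72 = - \frac{783}{11}$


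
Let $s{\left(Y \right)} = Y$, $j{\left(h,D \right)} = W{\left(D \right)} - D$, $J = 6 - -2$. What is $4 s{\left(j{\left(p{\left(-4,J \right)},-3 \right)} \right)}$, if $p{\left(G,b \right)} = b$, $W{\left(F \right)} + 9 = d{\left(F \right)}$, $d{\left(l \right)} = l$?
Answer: $-36$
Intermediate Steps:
$W{\left(F \right)} = -9 + F$
$J = 8$ ($J = 6 + 2 = 8$)
$j{\left(h,D \right)} = -9$ ($j{\left(h,D \right)} = \left(-9 + D\right) - D = -9$)
$4 s{\left(j{\left(p{\left(-4,J \right)},-3 \right)} \right)} = 4 \left(-9\right) = -36$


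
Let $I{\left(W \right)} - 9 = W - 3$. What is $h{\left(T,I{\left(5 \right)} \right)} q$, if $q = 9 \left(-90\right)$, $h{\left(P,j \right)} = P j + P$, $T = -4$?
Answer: $38880$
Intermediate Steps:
$I{\left(W \right)} = 6 + W$ ($I{\left(W \right)} = 9 + \left(W - 3\right) = 9 + \left(-3 + W\right) = 6 + W$)
$h{\left(P,j \right)} = P + P j$
$q = -810$
$h{\left(T,I{\left(5 \right)} \right)} q = - 4 \left(1 + \left(6 + 5\right)\right) \left(-810\right) = - 4 \left(1 + 11\right) \left(-810\right) = \left(-4\right) 12 \left(-810\right) = \left(-48\right) \left(-810\right) = 38880$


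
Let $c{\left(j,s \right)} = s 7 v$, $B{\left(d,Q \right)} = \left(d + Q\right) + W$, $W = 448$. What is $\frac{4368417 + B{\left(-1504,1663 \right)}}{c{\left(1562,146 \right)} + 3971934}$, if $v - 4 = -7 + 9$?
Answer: $\frac{2184512}{1989033} \approx 1.0983$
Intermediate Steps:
$B{\left(d,Q \right)} = 448 + Q + d$ ($B{\left(d,Q \right)} = \left(d + Q\right) + 448 = \left(Q + d\right) + 448 = 448 + Q + d$)
$v = 6$ ($v = 4 + \left(-7 + 9\right) = 4 + 2 = 6$)
$c{\left(j,s \right)} = 42 s$ ($c{\left(j,s \right)} = s 7 \cdot 6 = 7 s 6 = 42 s$)
$\frac{4368417 + B{\left(-1504,1663 \right)}}{c{\left(1562,146 \right)} + 3971934} = \frac{4368417 + \left(448 + 1663 - 1504\right)}{42 \cdot 146 + 3971934} = \frac{4368417 + 607}{6132 + 3971934} = \frac{4369024}{3978066} = 4369024 \cdot \frac{1}{3978066} = \frac{2184512}{1989033}$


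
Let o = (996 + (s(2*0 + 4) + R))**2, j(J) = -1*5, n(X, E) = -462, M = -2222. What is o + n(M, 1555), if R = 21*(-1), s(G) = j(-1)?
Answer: 940438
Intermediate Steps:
j(J) = -5
s(G) = -5
R = -21
o = 940900 (o = (996 + (-5 - 21))**2 = (996 - 26)**2 = 970**2 = 940900)
o + n(M, 1555) = 940900 - 462 = 940438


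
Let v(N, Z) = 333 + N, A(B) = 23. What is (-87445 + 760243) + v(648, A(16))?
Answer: 673779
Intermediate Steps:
(-87445 + 760243) + v(648, A(16)) = (-87445 + 760243) + (333 + 648) = 672798 + 981 = 673779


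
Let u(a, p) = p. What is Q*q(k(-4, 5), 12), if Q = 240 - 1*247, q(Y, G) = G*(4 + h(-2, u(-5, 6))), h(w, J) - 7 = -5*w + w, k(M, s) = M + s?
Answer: -1596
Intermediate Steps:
h(w, J) = 7 - 4*w (h(w, J) = 7 + (-5*w + w) = 7 - 4*w)
q(Y, G) = 19*G (q(Y, G) = G*(4 + (7 - 4*(-2))) = G*(4 + (7 + 8)) = G*(4 + 15) = G*19 = 19*G)
Q = -7 (Q = 240 - 247 = -7)
Q*q(k(-4, 5), 12) = -133*12 = -7*228 = -1596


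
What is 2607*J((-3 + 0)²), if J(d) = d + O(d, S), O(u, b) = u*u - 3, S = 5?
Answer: 226809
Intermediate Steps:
O(u, b) = -3 + u² (O(u, b) = u² - 3 = -3 + u²)
J(d) = -3 + d + d² (J(d) = d + (-3 + d²) = -3 + d + d²)
2607*J((-3 + 0)²) = 2607*(-3 + (-3 + 0)² + ((-3 + 0)²)²) = 2607*(-3 + (-3)² + ((-3)²)²) = 2607*(-3 + 9 + 9²) = 2607*(-3 + 9 + 81) = 2607*87 = 226809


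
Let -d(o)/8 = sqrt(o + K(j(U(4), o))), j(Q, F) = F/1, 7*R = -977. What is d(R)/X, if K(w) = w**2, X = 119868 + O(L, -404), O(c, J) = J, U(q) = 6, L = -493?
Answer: -sqrt(947690)/104531 ≈ -0.0093130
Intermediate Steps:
R = -977/7 (R = (1/7)*(-977) = -977/7 ≈ -139.57)
j(Q, F) = F (j(Q, F) = F*1 = F)
X = 119464 (X = 119868 - 404 = 119464)
d(o) = -8*sqrt(o + o**2)
d(R)/X = -8*sqrt(947690)/7/119464 = -8*sqrt(947690)/7*(1/119464) = -sqrt(947690)/104531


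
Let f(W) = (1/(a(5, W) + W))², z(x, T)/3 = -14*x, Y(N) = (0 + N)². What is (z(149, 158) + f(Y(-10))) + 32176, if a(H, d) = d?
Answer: 1036720001/40000 ≈ 25918.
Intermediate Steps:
Y(N) = N²
z(x, T) = -42*x (z(x, T) = 3*(-14*x) = -42*x)
f(W) = 1/(4*W²) (f(W) = (1/(W + W))² = (1/(2*W))² = 1/(4*W²))
(z(149, 158) + f(Y(-10))) + 32176 = (-42*149 + 1/(4*((-10)²)²)) + 32176 = (-6258 + (¼)/100²) + 32176 = (-6258 + (¼)*(1/10000)) + 32176 = (-6258 + 1/40000) + 32176 = -250319999/40000 + 32176 = 1036720001/40000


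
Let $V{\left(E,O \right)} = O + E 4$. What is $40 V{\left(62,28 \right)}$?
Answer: $11040$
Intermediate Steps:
$V{\left(E,O \right)} = O + 4 E$
$40 V{\left(62,28 \right)} = 40 \left(28 + 4 \cdot 62\right) = 40 \left(28 + 248\right) = 40 \cdot 276 = 11040$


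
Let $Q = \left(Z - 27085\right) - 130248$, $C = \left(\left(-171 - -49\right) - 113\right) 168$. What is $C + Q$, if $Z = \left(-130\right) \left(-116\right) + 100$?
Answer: $-181633$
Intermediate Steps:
$Z = 15180$ ($Z = 15080 + 100 = 15180$)
$C = -39480$ ($C = \left(\left(-171 + 49\right) - 113\right) 168 = \left(-122 - 113\right) 168 = \left(-235\right) 168 = -39480$)
$Q = -142153$ ($Q = \left(15180 - 27085\right) - 130248 = -11905 - 130248 = -142153$)
$C + Q = -39480 - 142153 = -181633$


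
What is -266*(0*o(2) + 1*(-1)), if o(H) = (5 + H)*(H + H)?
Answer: 266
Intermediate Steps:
o(H) = 2*H*(5 + H) (o(H) = (5 + H)*(2*H) = 2*H*(5 + H))
-266*(0*o(2) + 1*(-1)) = -266*(0*(2*2*(5 + 2)) + 1*(-1)) = -266*(0*(2*2*7) - 1) = -266*(0*28 - 1) = -266*(0 - 1) = -266*(-1) = -1*(-266) = 266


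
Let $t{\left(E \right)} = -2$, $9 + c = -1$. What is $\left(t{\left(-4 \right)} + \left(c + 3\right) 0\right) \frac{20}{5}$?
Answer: $-8$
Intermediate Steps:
$c = -10$ ($c = -9 - 1 = -10$)
$\left(t{\left(-4 \right)} + \left(c + 3\right) 0\right) \frac{20}{5} = \left(-2 + \left(-10 + 3\right) 0\right) \frac{20}{5} = \left(-2 - 0\right) 20 \cdot \frac{1}{5} = \left(-2 + 0\right) 4 = \left(-2\right) 4 = -8$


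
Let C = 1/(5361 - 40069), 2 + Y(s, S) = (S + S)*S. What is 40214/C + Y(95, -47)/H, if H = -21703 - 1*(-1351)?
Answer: -147949236295/106 ≈ -1.3957e+9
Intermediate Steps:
Y(s, S) = -2 + 2*S**2 (Y(s, S) = -2 + (S + S)*S = -2 + (2*S)*S = -2 + 2*S**2)
H = -20352 (H = -21703 + 1351 = -20352)
C = -1/34708 (C = 1/(-34708) = -1/34708 ≈ -2.8812e-5)
40214/C + Y(95, -47)/H = 40214/(-1/34708) + (-2 + 2*(-47)**2)/(-20352) = 40214*(-34708) + (-2 + 2*2209)*(-1/20352) = -1395747512 + (-2 + 4418)*(-1/20352) = -1395747512 + 4416*(-1/20352) = -1395747512 - 23/106 = -147949236295/106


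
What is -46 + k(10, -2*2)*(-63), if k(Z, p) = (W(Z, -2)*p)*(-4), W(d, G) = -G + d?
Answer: -12142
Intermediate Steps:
W(d, G) = d - G
k(Z, p) = -4*p*(2 + Z) (k(Z, p) = ((Z - 1*(-2))*p)*(-4) = ((Z + 2)*p)*(-4) = ((2 + Z)*p)*(-4) = (p*(2 + Z))*(-4) = -4*p*(2 + Z))
-46 + k(10, -2*2)*(-63) = -46 - 4*(-2*2)*(2 + 10)*(-63) = -46 - 4*(-4)*12*(-63) = -46 + 192*(-63) = -46 - 12096 = -12142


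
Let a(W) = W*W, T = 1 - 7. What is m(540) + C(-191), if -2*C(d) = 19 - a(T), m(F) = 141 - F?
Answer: -781/2 ≈ -390.50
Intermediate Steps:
T = -6
a(W) = W²
C(d) = 17/2 (C(d) = -(19 - 1*(-6)²)/2 = -(19 - 1*36)/2 = -(19 - 36)/2 = -½*(-17) = 17/2)
m(540) + C(-191) = (141 - 1*540) + 17/2 = (141 - 540) + 17/2 = -399 + 17/2 = -781/2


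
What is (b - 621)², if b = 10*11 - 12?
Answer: 273529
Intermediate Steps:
b = 98 (b = 110 - 12 = 98)
(b - 621)² = (98 - 621)² = (-523)² = 273529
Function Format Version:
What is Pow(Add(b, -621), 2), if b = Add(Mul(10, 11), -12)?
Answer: 273529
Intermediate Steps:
b = 98 (b = Add(110, -12) = 98)
Pow(Add(b, -621), 2) = Pow(Add(98, -621), 2) = Pow(-523, 2) = 273529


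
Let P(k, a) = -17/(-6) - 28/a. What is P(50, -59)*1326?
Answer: 258791/59 ≈ 4386.3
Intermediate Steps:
P(k, a) = 17/6 - 28/a (P(k, a) = -17*(-⅙) - 28/a = 17/6 - 28/a)
P(50, -59)*1326 = (17/6 - 28/(-59))*1326 = (17/6 - 28*(-1/59))*1326 = (17/6 + 28/59)*1326 = (1171/354)*1326 = 258791/59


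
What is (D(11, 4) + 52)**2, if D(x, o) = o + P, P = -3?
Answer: 2809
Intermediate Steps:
D(x, o) = -3 + o (D(x, o) = o - 3 = -3 + o)
(D(11, 4) + 52)**2 = ((-3 + 4) + 52)**2 = (1 + 52)**2 = 53**2 = 2809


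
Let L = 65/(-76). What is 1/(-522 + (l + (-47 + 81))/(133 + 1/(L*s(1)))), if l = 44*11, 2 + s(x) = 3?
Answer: -8569/4439348 ≈ -0.0019302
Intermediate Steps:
L = -65/76 (L = 65*(-1/76) = -65/76 ≈ -0.85526)
s(x) = 1 (s(x) = -2 + 3 = 1)
l = 484
1/(-522 + (l + (-47 + 81))/(133 + 1/(L*s(1)))) = 1/(-522 + (484 + (-47 + 81))/(133 + 1/(-65/76*1))) = 1/(-522 + (484 + 34)/(133 + 1/(-65/76))) = 1/(-522 + 518/(133 - 76/65)) = 1/(-522 + 518/(8569/65)) = 1/(-522 + 518*(65/8569)) = 1/(-522 + 33670/8569) = 1/(-4439348/8569) = -8569/4439348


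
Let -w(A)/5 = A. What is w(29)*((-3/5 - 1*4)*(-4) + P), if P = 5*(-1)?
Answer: -1943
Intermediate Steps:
P = -5
w(A) = -5*A
w(29)*((-3/5 - 1*4)*(-4) + P) = (-5*29)*((-3/5 - 1*4)*(-4) - 5) = -145*((-3*⅕ - 4)*(-4) - 5) = -145*((-⅗ - 4)*(-4) - 5) = -145*(-23/5*(-4) - 5) = -145*(92/5 - 5) = -145*67/5 = -1943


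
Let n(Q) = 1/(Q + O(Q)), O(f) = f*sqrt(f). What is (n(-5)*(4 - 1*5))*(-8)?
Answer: -4/15 + 4*I*sqrt(5)/15 ≈ -0.26667 + 0.59628*I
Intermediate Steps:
O(f) = f**(3/2)
n(Q) = 1/(Q + Q**(3/2))
(n(-5)*(4 - 1*5))*(-8) = ((4 - 1*5)/(-5 + (-5)**(3/2)))*(-8) = ((4 - 5)/(-5 - 5*I*sqrt(5)))*(-8) = (-1/(-5 - 5*I*sqrt(5)))*(-8) = -1/(-5 - 5*I*sqrt(5))*(-8) = 8/(-5 - 5*I*sqrt(5))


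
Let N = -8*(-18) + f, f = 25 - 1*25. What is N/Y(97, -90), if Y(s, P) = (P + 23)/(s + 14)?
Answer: -15984/67 ≈ -238.57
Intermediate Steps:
f = 0 (f = 25 - 25 = 0)
Y(s, P) = (23 + P)/(14 + s)
N = 144 (N = -8*(-18) + 0 = 144 + 0 = 144)
N/Y(97, -90) = 144/(((23 - 90)/(14 + 97))) = 144/((-67/111)) = 144/(((1/111)*(-67))) = 144/(-67/111) = 144*(-111/67) = -15984/67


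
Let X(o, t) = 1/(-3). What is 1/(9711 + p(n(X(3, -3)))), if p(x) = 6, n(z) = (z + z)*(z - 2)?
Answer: 1/9717 ≈ 0.00010291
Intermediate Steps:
X(o, t) = -1/3
n(z) = 2*z*(-2 + z) (n(z) = (2*z)*(-2 + z) = 2*z*(-2 + z))
1/(9711 + p(n(X(3, -3)))) = 1/(9711 + 6) = 1/9717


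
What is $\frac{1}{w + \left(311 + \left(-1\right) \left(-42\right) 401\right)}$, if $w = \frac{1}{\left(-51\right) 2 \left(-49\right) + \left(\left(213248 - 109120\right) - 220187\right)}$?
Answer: $\frac{111061}{1905029332} \approx 5.8299 \cdot 10^{-5}$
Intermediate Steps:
$w = - \frac{1}{111061}$ ($w = \frac{1}{\left(-102\right) \left(-49\right) + \left(104128 - 220187\right)} = \frac{1}{4998 - 116059} = \frac{1}{-111061} = - \frac{1}{111061} \approx -9.0041 \cdot 10^{-6}$)
$\frac{1}{w + \left(311 + \left(-1\right) \left(-42\right) 401\right)} = \frac{1}{- \frac{1}{111061} + \left(311 + \left(-1\right) \left(-42\right) 401\right)} = \frac{1}{- \frac{1}{111061} + \left(311 + 42 \cdot 401\right)} = \frac{1}{- \frac{1}{111061} + \left(311 + 16842\right)} = \frac{1}{- \frac{1}{111061} + 17153} = \frac{1}{\frac{1905029332}{111061}} = \frac{111061}{1905029332}$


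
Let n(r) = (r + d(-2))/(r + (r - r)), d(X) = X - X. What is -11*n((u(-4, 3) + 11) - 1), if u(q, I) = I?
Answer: -11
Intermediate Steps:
d(X) = 0
n(r) = 1 (n(r) = (r + 0)/(r + (r - r)) = r/(r + 0) = r/r = 1)
-11*n((u(-4, 3) + 11) - 1) = -11*1 = -11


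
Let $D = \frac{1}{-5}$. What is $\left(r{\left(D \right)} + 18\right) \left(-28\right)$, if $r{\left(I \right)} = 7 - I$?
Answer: $- \frac{3528}{5} \approx -705.6$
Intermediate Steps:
$D = - \frac{1}{5} \approx -0.2$
$\left(r{\left(D \right)} + 18\right) \left(-28\right) = \left(\left(7 - - \frac{1}{5}\right) + 18\right) \left(-28\right) = \left(\left(7 + \frac{1}{5}\right) + 18\right) \left(-28\right) = \left(\frac{36}{5} + 18\right) \left(-28\right) = \frac{126}{5} \left(-28\right) = - \frac{3528}{5}$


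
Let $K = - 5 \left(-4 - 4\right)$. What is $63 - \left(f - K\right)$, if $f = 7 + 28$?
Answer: $68$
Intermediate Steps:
$f = 35$
$K = 40$ ($K = \left(-5\right) \left(-8\right) = 40$)
$63 - \left(f - K\right) = 63 - \left(35 - 40\right) = 63 - -5 = 63 + 5 = 68$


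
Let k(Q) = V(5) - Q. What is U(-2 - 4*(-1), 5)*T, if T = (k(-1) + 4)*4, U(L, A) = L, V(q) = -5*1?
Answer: 0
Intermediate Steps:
V(q) = -5
k(Q) = -5 - Q
T = 0 (T = ((-5 - 1*(-1)) + 4)*4 = ((-5 + 1) + 4)*4 = (-4 + 4)*4 = 0*4 = 0)
U(-2 - 4*(-1), 5)*T = (-2 - 4*(-1))*0 = (-2 + 4)*0 = 2*0 = 0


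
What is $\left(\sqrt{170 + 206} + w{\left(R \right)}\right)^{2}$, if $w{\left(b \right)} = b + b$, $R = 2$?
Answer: $392 + 16 \sqrt{94} \approx 547.13$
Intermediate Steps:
$w{\left(b \right)} = 2 b$
$\left(\sqrt{170 + 206} + w{\left(R \right)}\right)^{2} = \left(\sqrt{170 + 206} + 2 \cdot 2\right)^{2} = \left(\sqrt{376} + 4\right)^{2} = \left(2 \sqrt{94} + 4\right)^{2} = \left(4 + 2 \sqrt{94}\right)^{2}$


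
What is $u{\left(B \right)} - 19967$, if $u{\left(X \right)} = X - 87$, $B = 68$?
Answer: $-19986$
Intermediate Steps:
$u{\left(X \right)} = -87 + X$
$u{\left(B \right)} - 19967 = \left(-87 + 68\right) - 19967 = -19 - 19967 = -19986$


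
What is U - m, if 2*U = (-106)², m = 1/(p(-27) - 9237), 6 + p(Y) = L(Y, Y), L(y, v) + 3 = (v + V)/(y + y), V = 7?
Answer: 1402432603/249632 ≈ 5618.0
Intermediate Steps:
L(y, v) = -3 + (7 + v)/(2*y) (L(y, v) = -3 + (v + 7)/(y + y) = -3 + (7 + v)/((2*y)) = -3 + (7 + v)*(1/(2*y)) = -3 + (7 + v)/(2*y))
p(Y) = -6 + (7 - 5*Y)/(2*Y) (p(Y) = -6 + (7 + Y - 6*Y)/(2*Y) = -6 + (7 - 5*Y)/(2*Y))
m = -27/249632 (m = 1/((½)*(7 - 17*(-27))/(-27) - 9237) = 1/((½)*(-1/27)*(7 + 459) - 9237) = 1/((½)*(-1/27)*466 - 9237) = 1/(-233/27 - 9237) = 1/(-249632/27) = -27/249632 ≈ -0.00010816)
U = 5618 (U = (½)*(-106)² = (½)*11236 = 5618)
U - m = 5618 - 1*(-27/249632) = 5618 + 27/249632 = 1402432603/249632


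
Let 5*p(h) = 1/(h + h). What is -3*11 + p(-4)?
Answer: -1321/40 ≈ -33.025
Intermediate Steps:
p(h) = 1/(10*h) (p(h) = 1/(5*(h + h)) = 1/(5*((2*h))) = (1/(2*h))/5 = 1/(10*h))
-3*11 + p(-4) = -3*11 + (1/10)/(-4) = -33 + (1/10)*(-1/4) = -33 - 1/40 = -1321/40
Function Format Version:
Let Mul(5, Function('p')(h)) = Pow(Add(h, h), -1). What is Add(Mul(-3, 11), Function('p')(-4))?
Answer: Rational(-1321, 40) ≈ -33.025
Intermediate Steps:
Function('p')(h) = Mul(Rational(1, 10), Pow(h, -1)) (Function('p')(h) = Mul(Rational(1, 5), Pow(Add(h, h), -1)) = Mul(Rational(1, 5), Pow(Mul(2, h), -1)) = Mul(Rational(1, 5), Mul(Rational(1, 2), Pow(h, -1))) = Mul(Rational(1, 10), Pow(h, -1)))
Add(Mul(-3, 11), Function('p')(-4)) = Add(Mul(-3, 11), Mul(Rational(1, 10), Pow(-4, -1))) = Add(-33, Mul(Rational(1, 10), Rational(-1, 4))) = Add(-33, Rational(-1, 40)) = Rational(-1321, 40)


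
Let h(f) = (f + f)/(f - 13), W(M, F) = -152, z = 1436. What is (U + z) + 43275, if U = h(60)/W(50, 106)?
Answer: 39926908/893 ≈ 44711.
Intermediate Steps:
h(f) = 2*f/(-13 + f) (h(f) = (2*f)/(-13 + f) = 2*f/(-13 + f))
U = -15/893 (U = (2*60/(-13 + 60))/(-152) = (2*60/47)*(-1/152) = (2*60*(1/47))*(-1/152) = (120/47)*(-1/152) = -15/893 ≈ -0.016797)
(U + z) + 43275 = (-15/893 + 1436) + 43275 = 1282333/893 + 43275 = 39926908/893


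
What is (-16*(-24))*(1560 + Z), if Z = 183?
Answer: 669312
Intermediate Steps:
(-16*(-24))*(1560 + Z) = (-16*(-24))*(1560 + 183) = 384*1743 = 669312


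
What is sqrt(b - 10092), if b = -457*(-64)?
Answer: 2*sqrt(4789) ≈ 138.41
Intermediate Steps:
b = 29248
sqrt(b - 10092) = sqrt(29248 - 10092) = sqrt(19156) = 2*sqrt(4789)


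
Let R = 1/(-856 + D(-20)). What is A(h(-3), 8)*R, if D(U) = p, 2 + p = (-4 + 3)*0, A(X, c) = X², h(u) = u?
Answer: -3/286 ≈ -0.010490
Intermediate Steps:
p = -2 (p = -2 + (-4 + 3)*0 = -2 - 1*0 = -2 + 0 = -2)
D(U) = -2
R = -1/858 (R = 1/(-856 - 2) = 1/(-858) = -1/858 ≈ -0.0011655)
A(h(-3), 8)*R = (-3)²*(-1/858) = 9*(-1/858) = -3/286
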